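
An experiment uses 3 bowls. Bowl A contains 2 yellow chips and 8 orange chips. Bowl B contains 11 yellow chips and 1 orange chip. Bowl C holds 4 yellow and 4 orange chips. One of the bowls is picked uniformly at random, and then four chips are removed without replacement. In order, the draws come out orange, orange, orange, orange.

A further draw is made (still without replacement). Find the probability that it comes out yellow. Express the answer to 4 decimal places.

0.3607

The likelihood of the observed sequence under each hypothesis: P(data | bowl A) = (8/10)(7/9)(6/8)(5/7) = 1/3; P(data | bowl B) = (1/12)(0/11) = 0; P(data | bowl C) = (4/8)(3/7)(2/6)(1/5) = 1/70.
Multiplying each by its prior: 1/3 · 1/3 = 1/9, 1/3 · 0 = 0, 1/3 · 1/70 = 1/210; these sum to 73/630.
Normalising, the posterior is P(bowl A | data) = 70/73, P(bowl B | data) = 0, P(bowl C | data) = 3/73.
Averaging over the posterior, P(yellow next | data) = (1/3)(70/73) + (1)(3/73) = 79/219.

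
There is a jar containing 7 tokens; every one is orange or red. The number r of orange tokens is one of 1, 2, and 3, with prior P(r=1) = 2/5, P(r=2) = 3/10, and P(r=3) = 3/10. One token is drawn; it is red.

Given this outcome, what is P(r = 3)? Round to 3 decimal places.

0.235

Under each hypothesis, the probability of this draw is: P(data | r = 1) = (6/7) = 6/7; P(data | r = 2) = (5/7) = 5/7; P(data | r = 3) = (4/7) = 4/7.
Weighting by the prior gives 2/5 · 6/7 = 12/35, 3/10 · 5/7 = 3/14, 3/10 · 4/7 = 6/35; with total 51/70.
Therefore the posterior P(r = 3 | data) = (6/35) / (51/70) = 4/17.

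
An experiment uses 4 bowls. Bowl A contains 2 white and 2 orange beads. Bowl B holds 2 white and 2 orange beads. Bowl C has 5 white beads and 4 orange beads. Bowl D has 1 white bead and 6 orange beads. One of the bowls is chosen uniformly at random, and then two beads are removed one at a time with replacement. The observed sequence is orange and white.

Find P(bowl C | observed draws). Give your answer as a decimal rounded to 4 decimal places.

0.2840

Under each hypothesis, the probability of the observed sequence is: P(data | bowl A) = (2/4)(2/4) = 0.25; P(data | bowl B) = (2/4)(2/4) = 0.25; P(data | bowl C) = (4/9)(5/9) = 0.24691; P(data | bowl D) = (6/7)(1/7) = 0.12245.
Weighting by the prior gives 1/4 · 0.25 = 0.0625, 1/4 · 0.25 = 0.0625, 1/4 · 0.24691 = 0.061728, 1/4 · 0.12245 = 0.030612; these sum to 0.21734.
Hence P(bowl C | data) = (0.061728) / (0.21734) = 0.28402.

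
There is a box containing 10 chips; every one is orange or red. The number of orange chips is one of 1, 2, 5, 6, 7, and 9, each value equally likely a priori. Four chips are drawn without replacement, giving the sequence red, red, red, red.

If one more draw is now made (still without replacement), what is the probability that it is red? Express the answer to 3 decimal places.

Compute the likelihood of the observed sequence for each case: P(data | r = 1) = (9/10)(8/9)(7/8)(6/7) = 0.6; P(data | r = 2) = (8/10)(7/9)(6/8)(5/7) = 0.33333; P(data | r = 5) = (5/10)(4/9)(3/8)(2/7) = 0.02381; P(data | r = 6) = (4/10)(3/9)(2/8)(1/7) = 0.0047619; P(data | r = 7) = (3/10)(2/9)(1/8)(0/7) = 0; P(data | r = 9) = (1/10)(0/9) = 0.
The prior-weighted likelihoods are 1/6 · 0.6 = 0.1, 1/6 · 0.33333 = 0.055556, 1/6 · 0.02381 = 0.0039683, 1/6 · 0.0047619 = 0.00079365, 1/6 · 0 = 0, 1/6 · 0 = 0; with total 0.16032.
Normalising, the posterior is P(r = 1 | data) = 0.62376, P(r = 2 | data) = 0.34653, P(r = 5 | data) = 0.024752, P(r = 6 | data) = 0.0049505, P(r = 7 | data) = 0, P(r = 9 | data) = 0.
Averaging over the posterior, P(red next | data) = (5/6)(0.62376) + (2/3)(0.34653) + (1/6)(0.024752) + (0)(0.0049505) = 0.75495.

0.755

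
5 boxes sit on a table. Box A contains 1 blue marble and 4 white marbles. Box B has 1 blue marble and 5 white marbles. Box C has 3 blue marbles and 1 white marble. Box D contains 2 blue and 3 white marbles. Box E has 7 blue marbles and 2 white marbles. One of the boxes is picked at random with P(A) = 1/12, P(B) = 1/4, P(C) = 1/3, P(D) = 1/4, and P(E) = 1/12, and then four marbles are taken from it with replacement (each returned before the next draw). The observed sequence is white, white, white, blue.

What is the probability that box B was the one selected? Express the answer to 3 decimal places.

0.410

Under each hypothesis, the probability of the observed sequence is: P(data | box A) = (4/5)(4/5)(4/5)(1/5) = 0.1024; P(data | box B) = (5/6)(5/6)(5/6)(1/6) = 0.096451; P(data | box C) = (1/4)(1/4)(1/4)(3/4) = 0.011719; P(data | box D) = (3/5)(3/5)(3/5)(2/5) = 0.0864; P(data | box E) = (2/9)(2/9)(2/9)(7/9) = 0.0085353.
Weighting by the prior gives 1/12 · 0.1024 = 0.0085333, 1/4 · 0.096451 = 0.024113, 1/3 · 0.011719 = 0.0039062, 1/4 · 0.0864 = 0.0216, 1/12 · 0.0085353 = 0.00071127; these sum to 0.058864.
Hence P(box B | data) = (0.024113) / (0.058864) = 0.40964.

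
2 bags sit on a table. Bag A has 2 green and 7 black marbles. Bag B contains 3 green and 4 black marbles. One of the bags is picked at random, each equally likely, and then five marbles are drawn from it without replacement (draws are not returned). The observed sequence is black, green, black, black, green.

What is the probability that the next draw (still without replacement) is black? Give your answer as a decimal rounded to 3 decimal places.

The likelihood of the observed sequence under each hypothesis: P(data | bag A) = (7/9)(2/8)(6/7)(5/6)(1/5) = 0.027778; P(data | bag B) = (4/7)(3/6)(3/5)(2/4)(2/3) = 0.057143.
The prior-weighted likelihoods are 1/2 · 0.027778 = 0.013889, 1/2 · 0.057143 = 0.028571; these sum to 0.04246.
The posterior is then P(bag A | data) = 0.3271, P(bag B | data) = 0.6729.
The predictive probability is P(black next | data) = (1)(0.3271) + (1/2)(0.6729) = 0.66355.

0.664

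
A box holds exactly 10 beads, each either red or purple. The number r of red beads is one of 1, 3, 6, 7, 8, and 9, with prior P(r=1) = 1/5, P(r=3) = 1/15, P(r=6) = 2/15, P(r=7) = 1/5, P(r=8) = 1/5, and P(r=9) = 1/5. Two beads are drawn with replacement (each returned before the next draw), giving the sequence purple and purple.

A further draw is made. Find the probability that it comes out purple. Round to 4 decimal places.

Under each hypothesis, the probability of the observed sequence is: P(data | r = 1) = (9/10)(9/10) = 0.81; P(data | r = 3) = (7/10)(7/10) = 0.49; P(data | r = 6) = (4/10)(4/10) = 0.16; P(data | r = 7) = (3/10)(3/10) = 0.09; P(data | r = 8) = (2/10)(2/10) = 0.04; P(data | r = 9) = (1/10)(1/10) = 0.01.
Multiplying each by its prior: 1/5 · 0.81 = 0.162, 1/15 · 0.49 = 0.032667, 2/15 · 0.16 = 0.021333, 1/5 · 0.09 = 0.018, 1/5 · 0.04 = 0.008, 1/5 · 0.01 = 0.002; summing to 0.244.
The posterior is then P(r = 1 | data) = 0.66393, P(r = 3 | data) = 0.13388, P(r = 6 | data) = 0.087432, P(r = 7 | data) = 0.07377, P(r = 8 | data) = 0.032787, P(r = 9 | data) = 0.0081967.
The predictive probability is P(purple next | data) = (9/10)(0.66393) + (7/10)(0.13388) + (2/5)(0.087432) + (3/10)(0.07377) + (1/5)(0.032787) + (1/10)(0.0081967) = 0.75574.

0.7557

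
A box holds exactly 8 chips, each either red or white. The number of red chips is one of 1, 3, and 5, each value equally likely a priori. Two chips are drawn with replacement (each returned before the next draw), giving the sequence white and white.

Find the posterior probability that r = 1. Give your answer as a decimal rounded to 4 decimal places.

0.5904

Under each hypothesis, the probability of the observed sequence is: P(data | r = 1) = (7/8)(7/8) = 49/64; P(data | r = 3) = (5/8)(5/8) = 25/64; P(data | r = 5) = (3/8)(3/8) = 9/64.
The prior-weighted likelihoods are 1/3 · 49/64 = 49/192, 1/3 · 25/64 = 25/192, 1/3 · 9/64 = 3/64; with total 83/192.
Hence P(r = 1 | data) = (49/192) / (83/192) = 49/83.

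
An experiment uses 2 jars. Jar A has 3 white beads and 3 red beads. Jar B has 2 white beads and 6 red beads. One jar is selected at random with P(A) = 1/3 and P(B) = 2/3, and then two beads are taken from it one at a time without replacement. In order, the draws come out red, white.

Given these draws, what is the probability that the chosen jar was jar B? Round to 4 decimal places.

Under each hypothesis, the probability of the observed sequence is: P(data | jar A) = (3/6)(3/5) = 3/10; P(data | jar B) = (6/8)(2/7) = 3/14.
The prior-weighted likelihoods are 1/3 · 3/10 = 1/10, 2/3 · 3/14 = 1/7; with total 17/70.
By Bayes' rule, P(jar B | data) = (1/7) / (17/70) = 10/17.

0.5882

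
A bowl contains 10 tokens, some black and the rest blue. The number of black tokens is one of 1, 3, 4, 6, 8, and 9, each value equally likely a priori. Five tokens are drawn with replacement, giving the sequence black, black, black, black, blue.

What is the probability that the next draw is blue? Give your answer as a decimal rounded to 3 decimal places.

Under each hypothesis, the probability of the observed sequence is: P(data | r = 1) = (1/10)(1/10)(1/10)(1/10)(9/10) = 9e-05; P(data | r = 3) = (3/10)(3/10)(3/10)(3/10)(7/10) = 0.00567; P(data | r = 4) = (4/10)(4/10)(4/10)(4/10)(6/10) = 0.01536; P(data | r = 6) = (6/10)(6/10)(6/10)(6/10)(4/10) = 0.05184; P(data | r = 8) = (8/10)(8/10)(8/10)(8/10)(2/10) = 0.08192; P(data | r = 9) = (9/10)(9/10)(9/10)(9/10)(1/10) = 0.06561.
The prior-weighted likelihoods are 1/6 · 9e-05 = 1.5e-05, 1/6 · 0.00567 = 0.000945, 1/6 · 0.01536 = 0.00256, 1/6 · 0.05184 = 0.00864, 1/6 · 0.08192 = 0.013653, 1/6 · 0.06561 = 0.010935; these sum to 0.036748.
Normalising, the posterior is P(r = 1 | data) = 0.00040818, P(r = 3 | data) = 0.025715, P(r = 4 | data) = 0.069663, P(r = 6 | data) = 0.23511, P(r = 8 | data) = 0.37154, P(r = 9 | data) = 0.29756.
The predictive probability is P(blue next | data) = (9/10)(0.00040818) + (7/10)(0.025715) + (3/5)(0.069663) + (2/5)(0.23511) + (1/5)(0.37154) + (1/10)(0.29756) = 0.25827.

0.258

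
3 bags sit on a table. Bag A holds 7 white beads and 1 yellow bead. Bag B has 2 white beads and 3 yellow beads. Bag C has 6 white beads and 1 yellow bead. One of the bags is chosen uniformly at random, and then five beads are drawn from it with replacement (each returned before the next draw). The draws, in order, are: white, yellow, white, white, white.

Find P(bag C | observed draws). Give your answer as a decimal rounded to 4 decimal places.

Under each hypothesis, the probability of the observed sequence is: P(data | bag A) = (7/8)(1/8)(7/8)(7/8)(7/8) = 0.073273; P(data | bag B) = (2/5)(3/5)(2/5)(2/5)(2/5) = 0.01536; P(data | bag C) = (6/7)(1/7)(6/7)(6/7)(6/7) = 0.077111.
The prior-weighted likelihoods are 1/3 · 0.073273 = 0.024424, 1/3 · 0.01536 = 0.00512, 1/3 · 0.077111 = 0.025704; summing to 0.055248.
Therefore the posterior P(bag C | data) = (0.025704) / (0.055248) = 0.46524.

0.4652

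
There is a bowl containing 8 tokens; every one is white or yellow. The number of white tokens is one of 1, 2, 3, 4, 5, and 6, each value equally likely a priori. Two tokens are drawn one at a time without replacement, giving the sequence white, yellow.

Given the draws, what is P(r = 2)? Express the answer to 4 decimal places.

Under each hypothesis, the probability of the observed sequence is: P(data | r = 1) = (1/8)(7/7) = 1/8; P(data | r = 2) = (2/8)(6/7) = 3/14; P(data | r = 3) = (3/8)(5/7) = 15/56; P(data | r = 4) = (4/8)(4/7) = 2/7; P(data | r = 5) = (5/8)(3/7) = 15/56; P(data | r = 6) = (6/8)(2/7) = 3/14.
The prior-weighted likelihoods are 1/6 · 1/8 = 1/48, 1/6 · 3/14 = 1/28, 1/6 · 15/56 = 5/112, 1/6 · 2/7 = 1/21, 1/6 · 15/56 = 5/112, 1/6 · 3/14 = 1/28; with total 11/48.
Hence P(r = 2 | data) = (1/28) / (11/48) = 12/77.

0.1558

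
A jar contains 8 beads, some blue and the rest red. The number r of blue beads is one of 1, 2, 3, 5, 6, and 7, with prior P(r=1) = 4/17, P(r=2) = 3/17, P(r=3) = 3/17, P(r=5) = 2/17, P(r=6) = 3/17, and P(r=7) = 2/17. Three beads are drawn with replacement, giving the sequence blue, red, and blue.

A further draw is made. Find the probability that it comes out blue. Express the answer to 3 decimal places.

Compute the likelihood of the observed sequence for each case: P(data | r = 1) = (1/8)(7/8)(1/8) = 0.013672; P(data | r = 2) = (2/8)(6/8)(2/8) = 0.046875; P(data | r = 3) = (3/8)(5/8)(3/8) = 0.087891; P(data | r = 5) = (5/8)(3/8)(5/8) = 0.14648; P(data | r = 6) = (6/8)(2/8)(6/8) = 0.14062; P(data | r = 7) = (7/8)(1/8)(7/8) = 0.095703.
Weighting by the prior gives 4/17 · 0.013672 = 0.0032169, 3/17 · 0.046875 = 0.0082721, 3/17 · 0.087891 = 0.01551, 2/17 · 0.14648 = 0.017233, 3/17 · 0.14062 = 0.024816, 2/17 · 0.095703 = 0.011259; these sum to 0.080308.
Dividing through by the total gives posterior P(r = 1 | data) = 0.040057, P(r = 2 | data) = 0.103, P(r = 3 | data) = 0.19313, P(r = 5 | data) = 0.21459, P(r = 6 | data) = 0.30901, P(r = 7 | data) = 0.1402.
So P(blue next | data) = Σ P(blue next | H) P(H | data) = (1/8)(0.040057) + (1/4)(0.103) + (3/8)(0.19313) + (5/8)(0.21459) + (3/4)(0.30901) + (7/8)(0.1402) = 0.59174.

0.592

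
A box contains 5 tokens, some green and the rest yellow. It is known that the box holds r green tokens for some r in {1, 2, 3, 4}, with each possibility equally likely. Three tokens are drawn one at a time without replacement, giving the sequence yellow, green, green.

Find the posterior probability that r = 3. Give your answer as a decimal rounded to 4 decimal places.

0.4000

The likelihood of the observed sequence under each hypothesis: P(data | r = 1) = (4/5)(1/4)(0/3) = 0; P(data | r = 2) = (3/5)(2/4)(1/3) = 1/10; P(data | r = 3) = (2/5)(3/4)(2/3) = 1/5; P(data | r = 4) = (1/5)(4/4)(3/3) = 1/5.
Multiplying each by its prior: 1/4 · 0 = 0, 1/4 · 1/10 = 1/40, 1/4 · 1/5 = 1/20, 1/4 · 1/5 = 1/20; these sum to 1/8.
By Bayes' rule, P(r = 3 | data) = (1/20) / (1/8) = 2/5.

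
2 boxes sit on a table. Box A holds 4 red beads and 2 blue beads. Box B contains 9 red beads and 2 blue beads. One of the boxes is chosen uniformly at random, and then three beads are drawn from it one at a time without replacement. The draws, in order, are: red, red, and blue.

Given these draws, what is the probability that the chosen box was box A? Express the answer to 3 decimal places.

For each hypothesis, P(data | H) works out to: P(data | box A) = (4/6)(3/5)(2/4) = 1/5; P(data | box B) = (9/11)(8/10)(2/9) = 8/55.
Multiplying each by its prior: 1/2 · 1/5 = 1/10, 1/2 · 8/55 = 4/55; summing to 19/110.
Hence P(box A | data) = (1/10) / (19/110) = 11/19.

0.579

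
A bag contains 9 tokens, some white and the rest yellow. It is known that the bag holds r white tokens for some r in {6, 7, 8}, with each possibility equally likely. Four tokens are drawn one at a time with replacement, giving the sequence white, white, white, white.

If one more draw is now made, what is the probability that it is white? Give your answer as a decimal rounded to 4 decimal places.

0.8177

Under each hypothesis, the probability of the observed sequence is: P(data | r = 6) = (6/9)(6/9)(6/9)(6/9) = 0.19753; P(data | r = 7) = (7/9)(7/9)(7/9)(7/9) = 0.36595; P(data | r = 8) = (8/9)(8/9)(8/9)(8/9) = 0.6243.
Weighting by the prior gives 1/3 · 0.19753 = 0.065844, 1/3 · 0.36595 = 0.12198, 1/3 · 0.6243 = 0.2081; these sum to 0.39593.
Normalising, the posterior is P(r = 6 | data) = 0.1663, P(r = 7 | data) = 0.3081, P(r = 8 | data) = 0.5256.
The predictive probability is P(white next | data) = (2/3)(0.1663) + (7/9)(0.3081) + (8/9)(0.5256) = 0.8177.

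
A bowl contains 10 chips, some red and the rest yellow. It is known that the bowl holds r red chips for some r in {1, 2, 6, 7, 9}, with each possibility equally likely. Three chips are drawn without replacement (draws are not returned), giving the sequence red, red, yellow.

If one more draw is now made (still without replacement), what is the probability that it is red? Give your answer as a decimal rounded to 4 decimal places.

Compute the likelihood of the observed sequence for each case: P(data | r = 1) = (1/10)(0/9) = 0; P(data | r = 2) = (2/10)(1/9)(8/8) = 0.022222; P(data | r = 6) = (6/10)(5/9)(4/8) = 0.16667; P(data | r = 7) = (7/10)(6/9)(3/8) = 0.175; P(data | r = 9) = (9/10)(8/9)(1/8) = 0.1.
The prior-weighted likelihoods are 1/5 · 0 = 0, 1/5 · 0.022222 = 0.0044444, 1/5 · 0.16667 = 0.033333, 1/5 · 0.175 = 0.035, 1/5 · 0.1 = 0.02; with total 0.092778.
The posterior is then P(r = 1 | data) = 0, P(r = 2 | data) = 0.047904, P(r = 6 | data) = 0.35928, P(r = 7 | data) = 0.37725, P(r = 9 | data) = 0.21557.
The predictive probability is P(red next | data) = (0)(0.047904) + (4/7)(0.35928) + (5/7)(0.37725) + (1)(0.21557) = 0.69033.

0.6903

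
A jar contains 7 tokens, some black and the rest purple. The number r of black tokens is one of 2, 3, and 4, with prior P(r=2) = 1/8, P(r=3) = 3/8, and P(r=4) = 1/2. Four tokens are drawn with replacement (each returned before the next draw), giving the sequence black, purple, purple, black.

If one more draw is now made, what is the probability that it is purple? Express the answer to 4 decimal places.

0.5101

The likelihood of the observed sequence under each hypothesis: P(data | r = 2) = (2/7)(5/7)(5/7)(2/7) = 0.041649; P(data | r = 3) = (3/7)(4/7)(4/7)(3/7) = 0.059975; P(data | r = 4) = (4/7)(3/7)(3/7)(4/7) = 0.059975.
Multiplying each by its prior: 1/8 · 0.041649 = 0.0052062, 3/8 · 0.059975 = 0.022491, 1/2 · 0.059975 = 0.029988; these sum to 0.057684.
The posterior is then P(r = 2 | data) = 0.090253, P(r = 3 | data) = 0.38989, P(r = 4 | data) = 0.51986.
The predictive probability is P(purple next | data) = (5/7)(0.090253) + (4/7)(0.38989) + (3/7)(0.51986) = 0.51006.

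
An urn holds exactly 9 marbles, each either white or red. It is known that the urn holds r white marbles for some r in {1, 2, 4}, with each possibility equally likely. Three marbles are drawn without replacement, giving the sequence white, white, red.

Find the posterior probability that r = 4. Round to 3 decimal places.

The likelihood of the observed sequence under each hypothesis: P(data | r = 1) = (1/9)(0/8) = 0; P(data | r = 2) = (2/9)(1/8)(7/7) = 1/36; P(data | r = 4) = (4/9)(3/8)(5/7) = 5/42.
Multiplying each by its prior: 1/3 · 0 = 0, 1/3 · 1/36 = 1/108, 1/3 · 5/42 = 5/126; these sum to 37/756.
Therefore the posterior P(r = 4 | data) = (5/126) / (37/756) = 30/37.

0.811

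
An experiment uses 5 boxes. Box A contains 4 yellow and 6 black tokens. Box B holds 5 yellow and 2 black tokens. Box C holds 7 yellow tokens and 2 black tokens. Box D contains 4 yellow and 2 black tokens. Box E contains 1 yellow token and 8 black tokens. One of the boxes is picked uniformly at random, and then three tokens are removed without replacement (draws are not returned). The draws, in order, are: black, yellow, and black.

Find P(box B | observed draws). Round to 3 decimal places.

Compute the likelihood of the observed sequence for each case: P(data | box A) = (6/10)(4/9)(5/8) = 0.16667; P(data | box B) = (2/7)(5/6)(1/5) = 0.047619; P(data | box C) = (2/9)(7/8)(1/7) = 0.027778; P(data | box D) = (2/6)(4/5)(1/4) = 0.066667; P(data | box E) = (8/9)(1/8)(7/7) = 0.11111.
Multiplying each by its prior: 1/5 · 0.16667 = 0.033333, 1/5 · 0.047619 = 0.0095238, 1/5 · 0.027778 = 0.0055556, 1/5 · 0.066667 = 0.013333, 1/5 · 0.11111 = 0.022222; summing to 0.083968.
Hence P(box B | data) = (0.0095238) / (0.083968) = 0.11342.

0.113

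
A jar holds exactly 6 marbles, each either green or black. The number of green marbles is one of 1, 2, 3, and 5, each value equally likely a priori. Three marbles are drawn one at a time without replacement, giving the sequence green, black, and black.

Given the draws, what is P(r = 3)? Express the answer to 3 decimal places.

The likelihood of the observed sequence under each hypothesis: P(data | r = 1) = (1/6)(5/5)(4/4) = 1/6; P(data | r = 2) = (2/6)(4/5)(3/4) = 1/5; P(data | r = 3) = (3/6)(3/5)(2/4) = 3/20; P(data | r = 5) = (5/6)(1/5)(0/4) = 0.
Multiplying each by its prior: 1/4 · 1/6 = 1/24, 1/4 · 1/5 = 1/20, 1/4 · 3/20 = 3/80, 1/4 · 0 = 0; with total 31/240.
So P(r = 3 | data) = (3/80) / (31/240) = 9/31.

0.290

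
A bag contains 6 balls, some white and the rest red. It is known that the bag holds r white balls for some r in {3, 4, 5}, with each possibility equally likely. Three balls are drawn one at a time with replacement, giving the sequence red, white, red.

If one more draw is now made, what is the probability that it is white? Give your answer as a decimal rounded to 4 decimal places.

The likelihood of the observed sequence under each hypothesis: P(data | r = 3) = (3/6)(3/6)(3/6) = 1/8; P(data | r = 4) = (2/6)(4/6)(2/6) = 2/27; P(data | r = 5) = (1/6)(5/6)(1/6) = 5/216.
Weighting by the prior gives 1/3 · 1/8 = 1/24, 1/3 · 2/27 = 2/81, 1/3 · 5/216 = 5/648; summing to 2/27.
The posterior is then P(r = 3 | data) = 9/16, P(r = 4 | data) = 1/3, P(r = 5 | data) = 5/48.
So P(white next | data) = Σ P(white next | H) P(H | data) = (1/2)(9/16) + (2/3)(1/3) + (5/6)(5/48) = 85/144.

0.5903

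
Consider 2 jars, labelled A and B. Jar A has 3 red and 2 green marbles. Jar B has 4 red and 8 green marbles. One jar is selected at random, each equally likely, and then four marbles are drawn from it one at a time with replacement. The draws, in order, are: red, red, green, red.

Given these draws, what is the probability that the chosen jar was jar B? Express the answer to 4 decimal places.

0.2223

Under each hypothesis, the probability of the observed sequence is: P(data | jar A) = (3/5)(3/5)(2/5)(3/5) = 0.0864; P(data | jar B) = (4/12)(4/12)(8/12)(4/12) = 0.024691.
The prior-weighted likelihoods are 1/2 · 0.0864 = 0.0432, 1/2 · 0.024691 = 0.012346; these sum to 0.055546.
Hence P(jar B | data) = (0.012346) / (0.055546) = 0.22226.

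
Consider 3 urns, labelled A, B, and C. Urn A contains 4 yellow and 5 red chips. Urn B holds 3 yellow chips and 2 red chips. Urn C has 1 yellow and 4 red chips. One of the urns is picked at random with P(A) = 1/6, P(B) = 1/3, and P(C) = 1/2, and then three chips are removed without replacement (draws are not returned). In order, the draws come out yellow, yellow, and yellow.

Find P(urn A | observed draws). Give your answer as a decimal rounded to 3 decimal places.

For each hypothesis, P(data | H) works out to: P(data | urn A) = (4/9)(3/8)(2/7) = 1/21; P(data | urn B) = (3/5)(2/4)(1/3) = 1/10; P(data | urn C) = (1/5)(0/4) = 0.
Multiplying each by its prior: 1/6 · 1/21 = 1/126, 1/3 · 1/10 = 1/30, 1/2 · 0 = 0; these sum to 13/315.
Hence P(urn A | data) = (1/126) / (13/315) = 5/26.

0.192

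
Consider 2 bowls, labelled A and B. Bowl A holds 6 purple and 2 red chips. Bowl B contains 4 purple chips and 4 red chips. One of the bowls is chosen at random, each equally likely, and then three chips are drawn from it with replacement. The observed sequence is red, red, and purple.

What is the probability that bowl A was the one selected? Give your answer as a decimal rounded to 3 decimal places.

For each hypothesis, P(data | H) works out to: P(data | bowl A) = (2/8)(2/8)(6/8) = 3/64; P(data | bowl B) = (4/8)(4/8)(4/8) = 1/8.
Multiplying each by its prior: 1/2 · 3/64 = 3/128, 1/2 · 1/8 = 1/16; these sum to 11/128.
So P(bowl A | data) = (3/128) / (11/128) = 3/11.

0.273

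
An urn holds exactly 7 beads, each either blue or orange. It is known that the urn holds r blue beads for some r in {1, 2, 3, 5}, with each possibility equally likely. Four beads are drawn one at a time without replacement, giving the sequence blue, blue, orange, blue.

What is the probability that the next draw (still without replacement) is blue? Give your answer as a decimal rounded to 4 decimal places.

Compute the likelihood of the observed sequence for each case: P(data | r = 1) = (1/7)(0/6) = 0; P(data | r = 2) = (2/7)(1/6)(5/5)(0/4) = 0; P(data | r = 3) = (3/7)(2/6)(4/5)(1/4) = 1/35; P(data | r = 5) = (5/7)(4/6)(2/5)(3/4) = 1/7.
Multiplying each by its prior: 1/4 · 0 = 0, 1/4 · 0 = 0, 1/4 · 1/35 = 1/140, 1/4 · 1/7 = 1/28; these sum to 3/70.
Normalising, the posterior is P(r = 1 | data) = 0, P(r = 2 | data) = 0, P(r = 3 | data) = 1/6, P(r = 5 | data) = 5/6.
Averaging over the posterior, P(blue next | data) = (0)(1/6) + (2/3)(5/6) = 5/9.

0.5556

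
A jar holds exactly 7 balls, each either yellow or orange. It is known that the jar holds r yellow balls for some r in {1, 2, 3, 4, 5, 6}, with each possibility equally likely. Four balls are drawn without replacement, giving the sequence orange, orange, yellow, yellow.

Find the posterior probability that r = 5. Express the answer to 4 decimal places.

The likelihood of the observed sequence under each hypothesis: P(data | r = 1) = (6/7)(5/6)(1/5)(0/4) = 0; P(data | r = 2) = (5/7)(4/6)(2/5)(1/4) = 1/21; P(data | r = 3) = (4/7)(3/6)(3/5)(2/4) = 3/35; P(data | r = 4) = (3/7)(2/6)(4/5)(3/4) = 3/35; P(data | r = 5) = (2/7)(1/6)(5/5)(4/4) = 1/21; P(data | r = 6) = (1/7)(0/6) = 0.
Multiplying each by its prior: 1/6 · 0 = 0, 1/6 · 1/21 = 1/126, 1/6 · 3/35 = 1/70, 1/6 · 3/35 = 1/70, 1/6 · 1/21 = 1/126, 1/6 · 0 = 0; with total 2/45.
Hence P(r = 5 | data) = (1/126) / (2/45) = 5/28.

0.1786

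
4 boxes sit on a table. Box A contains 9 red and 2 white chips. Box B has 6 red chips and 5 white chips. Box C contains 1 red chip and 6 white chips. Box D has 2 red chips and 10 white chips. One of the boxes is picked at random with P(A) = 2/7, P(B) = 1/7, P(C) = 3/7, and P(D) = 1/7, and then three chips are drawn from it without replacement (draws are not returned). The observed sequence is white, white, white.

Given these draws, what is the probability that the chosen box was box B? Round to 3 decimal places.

Under each hypothesis, the probability of the observed sequence is: P(data | box A) = (2/11)(1/10)(0/9) = 0; P(data | box B) = (5/11)(4/10)(3/9) = 0.060606; P(data | box C) = (6/7)(5/6)(4/5) = 0.57143; P(data | box D) = (10/12)(9/11)(8/10) = 0.54545.
Multiplying each by its prior: 2/7 · 0 = 0, 1/7 · 0.060606 = 0.008658, 3/7 · 0.57143 = 0.2449, 1/7 · 0.54545 = 0.077922; these sum to 0.33148.
Hence P(box B | data) = (0.008658) / (0.33148) = 0.026119.

0.026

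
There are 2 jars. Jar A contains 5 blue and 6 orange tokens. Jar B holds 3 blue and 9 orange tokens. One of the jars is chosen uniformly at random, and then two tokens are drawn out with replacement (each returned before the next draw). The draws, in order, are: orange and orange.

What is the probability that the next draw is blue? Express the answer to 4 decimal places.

The likelihood of the observed sequence under each hypothesis: P(data | jar A) = (6/11)(6/11) = 0.29752; P(data | jar B) = (9/12)(9/12) = 0.5625.
Weighting by the prior gives 1/2 · 0.29752 = 0.14876, 1/2 · 0.5625 = 0.28125; these sum to 0.43001.
Normalising, the posterior is P(jar A | data) = 0.34595, P(jar B | data) = 0.65405.
Averaging over the posterior, P(blue next | data) = (5/11)(0.34595) + (1/4)(0.65405) = 0.32076.

0.3208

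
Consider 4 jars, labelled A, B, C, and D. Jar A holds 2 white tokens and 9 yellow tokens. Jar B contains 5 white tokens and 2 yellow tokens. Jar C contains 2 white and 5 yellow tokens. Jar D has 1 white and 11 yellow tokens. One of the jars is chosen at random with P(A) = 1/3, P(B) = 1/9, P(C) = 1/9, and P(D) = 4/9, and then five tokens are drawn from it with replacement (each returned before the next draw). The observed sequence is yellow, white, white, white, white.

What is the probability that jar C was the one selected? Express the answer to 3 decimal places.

Compute the likelihood of the observed sequence for each case: P(data | jar A) = (9/11)(2/11)(2/11)(2/11)(2/11) = 0.00089413; P(data | jar B) = (2/7)(5/7)(5/7)(5/7)(5/7) = 0.074374; P(data | jar C) = (5/7)(2/7)(2/7)(2/7)(2/7) = 0.0047599; P(data | jar D) = (11/12)(1/12)(1/12)(1/12)(1/12) = 4.4207e-05.
Weighting by the prior gives 1/3 · 0.00089413 = 0.00029804, 1/9 · 0.074374 = 0.0082638, 1/9 · 0.0047599 = 0.00052888, 4/9 · 4.4207e-05 = 1.9647e-05; with total 0.0091103.
Hence P(jar C | data) = (0.00052888) / (0.0091103) = 0.058053.

0.058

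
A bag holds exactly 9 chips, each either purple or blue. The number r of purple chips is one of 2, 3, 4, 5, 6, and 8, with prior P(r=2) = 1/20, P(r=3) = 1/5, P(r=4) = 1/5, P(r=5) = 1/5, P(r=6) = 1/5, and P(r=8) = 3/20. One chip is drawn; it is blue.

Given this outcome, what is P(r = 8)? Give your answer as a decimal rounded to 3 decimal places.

0.037

The likelihood of this draw under each hypothesis: P(data | r = 2) = (7/9) = 7/9; P(data | r = 3) = (6/9) = 2/3; P(data | r = 4) = (5/9) = 5/9; P(data | r = 5) = (4/9) = 4/9; P(data | r = 6) = (3/9) = 1/3; P(data | r = 8) = (1/9) = 1/9.
Weighting by the prior gives 1/20 · 7/9 = 7/180, 1/5 · 2/3 = 2/15, 1/5 · 5/9 = 1/9, 1/5 · 4/9 = 4/45, 1/5 · 1/3 = 1/15, 3/20 · 1/9 = 1/60; these sum to 41/90.
So P(r = 8 | data) = (1/60) / (41/90) = 3/82.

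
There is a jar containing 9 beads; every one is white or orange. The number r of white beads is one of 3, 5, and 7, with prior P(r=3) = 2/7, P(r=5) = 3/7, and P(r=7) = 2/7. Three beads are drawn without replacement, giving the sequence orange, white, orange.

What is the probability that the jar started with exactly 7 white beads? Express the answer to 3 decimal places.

0.072

For each hypothesis, P(data | H) works out to: P(data | r = 3) = (6/9)(3/8)(5/7) = 5/28; P(data | r = 5) = (4/9)(5/8)(3/7) = 5/42; P(data | r = 7) = (2/9)(7/8)(1/7) = 1/36.
Multiplying each by its prior: 2/7 · 5/28 = 5/98, 3/7 · 5/42 = 5/98, 2/7 · 1/36 = 1/126; these sum to 97/882.
Therefore the posterior P(r = 7 | data) = (1/126) / (97/882) = 7/97.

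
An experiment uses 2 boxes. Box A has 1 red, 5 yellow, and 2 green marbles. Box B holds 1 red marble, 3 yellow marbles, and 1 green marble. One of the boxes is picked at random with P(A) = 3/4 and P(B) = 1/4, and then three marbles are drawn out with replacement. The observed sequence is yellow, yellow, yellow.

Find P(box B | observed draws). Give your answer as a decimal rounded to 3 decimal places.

0.228

For each hypothesis, P(data | H) works out to: P(data | box A) = (5/8)(5/8)(5/8) = 0.24414; P(data | box B) = (3/5)(3/5)(3/5) = 0.216.
The prior-weighted likelihoods are 3/4 · 0.24414 = 0.18311, 1/4 · 0.216 = 0.054; with total 0.23711.
So P(box B | data) = (0.054) / (0.23711) = 0.22775.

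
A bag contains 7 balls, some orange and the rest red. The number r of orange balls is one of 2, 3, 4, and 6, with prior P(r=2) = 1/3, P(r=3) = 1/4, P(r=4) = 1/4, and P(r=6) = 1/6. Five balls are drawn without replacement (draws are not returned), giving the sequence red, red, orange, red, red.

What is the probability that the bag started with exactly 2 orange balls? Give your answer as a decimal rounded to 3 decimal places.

0.816

Compute the likelihood of the observed sequence for each case: P(data | r = 2) = (5/7)(4/6)(2/5)(3/4)(2/3) = 2/21; P(data | r = 3) = (4/7)(3/6)(3/5)(2/4)(1/3) = 1/35; P(data | r = 4) = (3/7)(2/6)(4/5)(1/4)(0/3) = 0; P(data | r = 6) = (1/7)(0/6) = 0.
Multiplying each by its prior: 1/3 · 2/21 = 2/63, 1/4 · 1/35 = 1/140, 1/4 · 0 = 0, 1/6 · 0 = 0; summing to 7/180.
By Bayes' rule, P(r = 2 | data) = (2/63) / (7/180) = 40/49.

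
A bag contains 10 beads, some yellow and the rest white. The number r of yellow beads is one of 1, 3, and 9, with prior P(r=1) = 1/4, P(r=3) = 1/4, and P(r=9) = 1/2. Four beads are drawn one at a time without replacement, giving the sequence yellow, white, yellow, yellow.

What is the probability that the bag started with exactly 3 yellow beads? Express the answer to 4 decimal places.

0.0400

Under each hypothesis, the probability of the observed sequence is: P(data | r = 1) = (1/10)(9/9)(0/8) = 0; P(data | r = 3) = (3/10)(7/9)(2/8)(1/7) = 1/120; P(data | r = 9) = (9/10)(1/9)(8/8)(7/7) = 1/10.
Weighting by the prior gives 1/4 · 0 = 0, 1/4 · 1/120 = 1/480, 1/2 · 1/10 = 1/20; these sum to 5/96.
Hence P(r = 3 | data) = (1/480) / (5/96) = 1/25.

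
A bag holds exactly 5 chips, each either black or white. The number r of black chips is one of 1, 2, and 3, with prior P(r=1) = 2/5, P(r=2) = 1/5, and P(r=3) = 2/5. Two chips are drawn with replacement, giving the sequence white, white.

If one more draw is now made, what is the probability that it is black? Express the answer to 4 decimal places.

Compute the likelihood of the observed sequence for each case: P(data | r = 1) = (4/5)(4/5) = 16/25; P(data | r = 2) = (3/5)(3/5) = 9/25; P(data | r = 3) = (2/5)(2/5) = 4/25.
Multiplying each by its prior: 2/5 · 16/25 = 32/125, 1/5 · 9/25 = 9/125, 2/5 · 4/25 = 8/125; these sum to 49/125.
The posterior is then P(r = 1 | data) = 32/49, P(r = 2 | data) = 9/49, P(r = 3 | data) = 8/49.
Averaging over the posterior, P(black next | data) = (1/5)(32/49) + (2/5)(9/49) + (3/5)(8/49) = 74/245.

0.3020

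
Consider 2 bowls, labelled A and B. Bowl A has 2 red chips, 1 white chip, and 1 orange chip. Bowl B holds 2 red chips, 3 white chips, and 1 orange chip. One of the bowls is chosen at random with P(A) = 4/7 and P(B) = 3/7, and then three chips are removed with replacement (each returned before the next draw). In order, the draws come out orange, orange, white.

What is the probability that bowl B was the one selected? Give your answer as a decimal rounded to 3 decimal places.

For each hypothesis, P(data | H) works out to: P(data | bowl A) = (1/4)(1/4)(1/4) = 1/64; P(data | bowl B) = (1/6)(1/6)(3/6) = 1/72.
Multiplying each by its prior: 4/7 · 1/64 = 1/112, 3/7 · 1/72 = 1/168; summing to 5/336.
Therefore the posterior P(bowl B | data) = (1/168) / (5/336) = 2/5.

0.400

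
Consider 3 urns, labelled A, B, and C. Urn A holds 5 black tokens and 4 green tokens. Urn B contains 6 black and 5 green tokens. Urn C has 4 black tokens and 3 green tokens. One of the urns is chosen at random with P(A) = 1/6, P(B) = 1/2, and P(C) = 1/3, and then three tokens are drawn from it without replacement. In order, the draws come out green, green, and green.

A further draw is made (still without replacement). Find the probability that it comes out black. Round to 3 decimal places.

0.814

For each hypothesis, P(data | H) works out to: P(data | urn A) = (4/9)(3/8)(2/7) = 0.047619; P(data | urn B) = (5/11)(4/10)(3/9) = 0.060606; P(data | urn C) = (3/7)(2/6)(1/5) = 0.028571.
Weighting by the prior gives 1/6 · 0.047619 = 0.0079365, 1/2 · 0.060606 = 0.030303, 1/3 · 0.028571 = 0.0095238; with total 0.047763.
Dividing through by the total gives posterior P(urn A | data) = 0.16616, P(urn B | data) = 0.63444, P(urn C | data) = 0.1994.
So P(black next | data) = Σ P(black next | H) P(H | data) = (5/6)(0.16616) + (3/4)(0.63444) + (1)(0.1994) = 0.8137.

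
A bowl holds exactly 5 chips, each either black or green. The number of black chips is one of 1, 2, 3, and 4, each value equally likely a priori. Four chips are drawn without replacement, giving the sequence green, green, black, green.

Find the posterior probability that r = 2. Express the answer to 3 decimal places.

0.333

For each hypothesis, P(data | H) works out to: P(data | r = 1) = (4/5)(3/4)(1/3)(2/2) = 1/5; P(data | r = 2) = (3/5)(2/4)(2/3)(1/2) = 1/10; P(data | r = 3) = (2/5)(1/4)(3/3)(0/2) = 0; P(data | r = 4) = (1/5)(0/4) = 0.
The prior-weighted likelihoods are 1/4 · 1/5 = 1/20, 1/4 · 1/10 = 1/40, 1/4 · 0 = 0, 1/4 · 0 = 0; with total 3/40.
So P(r = 2 | data) = (1/40) / (3/40) = 1/3.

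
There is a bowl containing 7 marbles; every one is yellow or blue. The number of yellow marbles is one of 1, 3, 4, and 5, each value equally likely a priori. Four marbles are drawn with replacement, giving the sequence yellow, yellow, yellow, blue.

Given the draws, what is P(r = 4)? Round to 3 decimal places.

The likelihood of the observed sequence under each hypothesis: P(data | r = 1) = (1/7)(1/7)(1/7)(6/7) = 0.002499; P(data | r = 3) = (3/7)(3/7)(3/7)(4/7) = 0.044981; P(data | r = 4) = (4/7)(4/7)(4/7)(3/7) = 0.079967; P(data | r = 5) = (5/7)(5/7)(5/7)(2/7) = 0.10412.
Weighting by the prior gives 1/4 · 0.002499 = 0.00062474, 1/4 · 0.044981 = 0.011245, 1/4 · 0.079967 = 0.019992, 1/4 · 0.10412 = 0.026031; these sum to 0.057893.
Therefore the posterior P(r = 4 | data) = (0.019992) / (0.057893) = 0.34532.

0.345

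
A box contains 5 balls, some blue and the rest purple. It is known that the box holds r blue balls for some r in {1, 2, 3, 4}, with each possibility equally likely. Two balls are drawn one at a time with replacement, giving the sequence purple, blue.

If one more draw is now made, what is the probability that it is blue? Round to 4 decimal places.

The likelihood of the observed sequence under each hypothesis: P(data | r = 1) = (4/5)(1/5) = 4/25; P(data | r = 2) = (3/5)(2/5) = 6/25; P(data | r = 3) = (2/5)(3/5) = 6/25; P(data | r = 4) = (1/5)(4/5) = 4/25.
The prior-weighted likelihoods are 1/4 · 4/25 = 1/25, 1/4 · 6/25 = 3/50, 1/4 · 6/25 = 3/50, 1/4 · 4/25 = 1/25; summing to 1/5.
The posterior is then P(r = 1 | data) = 1/5, P(r = 2 | data) = 3/10, P(r = 3 | data) = 3/10, P(r = 4 | data) = 1/5.
Averaging over the posterior, P(blue next | data) = (1/5)(1/5) + (2/5)(3/10) + (3/5)(3/10) + (4/5)(1/5) = 1/2.

0.5000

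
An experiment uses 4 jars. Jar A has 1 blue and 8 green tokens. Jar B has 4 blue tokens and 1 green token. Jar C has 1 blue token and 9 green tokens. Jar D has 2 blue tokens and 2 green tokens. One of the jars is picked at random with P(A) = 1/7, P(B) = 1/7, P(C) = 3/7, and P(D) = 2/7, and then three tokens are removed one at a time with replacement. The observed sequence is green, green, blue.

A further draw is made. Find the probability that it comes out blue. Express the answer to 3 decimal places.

Compute the likelihood of the observed sequence for each case: P(data | jar A) = (8/9)(8/9)(1/9) = 0.087791; P(data | jar B) = (1/5)(1/5)(4/5) = 0.032; P(data | jar C) = (9/10)(9/10)(1/10) = 0.081; P(data | jar D) = (2/4)(2/4)(2/4) = 0.125.
Multiplying each by its prior: 1/7 · 0.087791 = 0.012542, 1/7 · 0.032 = 0.0045714, 3/7 · 0.081 = 0.034714, 2/7 · 0.125 = 0.035714; with total 0.087542.
The posterior is then P(jar A | data) = 0.14326, P(jar B | data) = 0.05222, P(jar C | data) = 0.39655, P(jar D | data) = 0.40797.
Averaging over the posterior, P(blue next | data) = (1/9)(0.14326) + (4/5)(0.05222) + (1/10)(0.39655) + (1/2)(0.40797) = 0.30133.

0.301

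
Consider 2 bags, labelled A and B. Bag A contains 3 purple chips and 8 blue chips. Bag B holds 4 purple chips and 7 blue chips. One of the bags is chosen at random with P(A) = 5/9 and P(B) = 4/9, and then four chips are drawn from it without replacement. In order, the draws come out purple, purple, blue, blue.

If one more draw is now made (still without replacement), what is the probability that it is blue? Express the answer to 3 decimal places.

Under each hypothesis, the probability of the observed sequence is: P(data | bag A) = (3/11)(2/10)(8/9)(7/8) = 7/165; P(data | bag B) = (4/11)(3/10)(7/9)(6/8) = 7/110.
Multiplying each by its prior: 5/9 · 7/165 = 7/297, 4/9 · 7/110 = 14/495; summing to 7/135.
Normalising, the posterior is P(bag A | data) = 5/11, P(bag B | data) = 6/11.
So P(blue next | data) = Σ P(blue next | H) P(H | data) = (6/7)(5/11) + (5/7)(6/11) = 60/77.

0.779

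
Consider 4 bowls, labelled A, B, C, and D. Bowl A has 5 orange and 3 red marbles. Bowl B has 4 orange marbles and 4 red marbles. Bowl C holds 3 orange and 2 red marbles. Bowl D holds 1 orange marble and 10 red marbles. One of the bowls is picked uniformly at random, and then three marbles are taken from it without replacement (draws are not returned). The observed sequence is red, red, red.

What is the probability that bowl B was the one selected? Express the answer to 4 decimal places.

For each hypothesis, P(data | H) works out to: P(data | bowl A) = (3/8)(2/7)(1/6) = 0.017857; P(data | bowl B) = (4/8)(3/7)(2/6) = 0.071429; P(data | bowl C) = (2/5)(1/4)(0/3) = 0; P(data | bowl D) = (10/11)(9/10)(8/9) = 0.72727.
Weighting by the prior gives 1/4 · 0.017857 = 0.0044643, 1/4 · 0.071429 = 0.017857, 1/4 · 0 = 0, 1/4 · 0.72727 = 0.18182; these sum to 0.20414.
Hence P(bowl B | data) = (0.017857) / (0.20414) = 0.087475.

0.0875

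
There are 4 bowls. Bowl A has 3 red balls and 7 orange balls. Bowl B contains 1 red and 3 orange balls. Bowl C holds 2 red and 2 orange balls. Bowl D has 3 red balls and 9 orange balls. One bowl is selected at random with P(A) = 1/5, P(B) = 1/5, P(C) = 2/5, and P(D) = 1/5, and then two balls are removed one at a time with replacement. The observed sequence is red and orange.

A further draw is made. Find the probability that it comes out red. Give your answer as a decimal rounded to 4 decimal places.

For each hypothesis, P(data | H) works out to: P(data | bowl A) = (3/10)(7/10) = 21/100; P(data | bowl B) = (1/4)(3/4) = 3/16; P(data | bowl C) = (2/4)(2/4) = 1/4; P(data | bowl D) = (3/12)(9/12) = 3/16.
Multiplying each by its prior: 1/5 · 21/100 = 21/500, 1/5 · 3/16 = 3/80, 2/5 · 1/4 = 1/10, 1/5 · 3/16 = 3/80; these sum to 217/1000.
Normalising, the posterior is P(bowl A | data) = 0.19355, P(bowl B | data) = 0.17281, P(bowl C | data) = 0.46083, P(bowl D | data) = 0.17281.
So P(red next | data) = Σ P(red next | H) P(H | data) = (3/10)(0.19355) + (1/4)(0.17281) + (1/2)(0.46083) + (1/4)(0.17281) = 0.37488.

0.3749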